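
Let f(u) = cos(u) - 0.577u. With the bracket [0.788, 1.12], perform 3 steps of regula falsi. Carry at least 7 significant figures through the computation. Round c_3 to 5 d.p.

0.97399

f(0.788000) = 0.250589, f(1.120000) = -0.210558
step 1: c = 0.968410, f(c) = 0.007838 > 0 → new bracket [0.968410, 1.120000]
step 2: c = 0.973850, f(c) = 0.000208 > 0 → new bracket [0.973850, 1.120000]
step 3: c = 0.973994, f(c) = 0.000005 > 0 → new bracket [0.973994, 1.120000]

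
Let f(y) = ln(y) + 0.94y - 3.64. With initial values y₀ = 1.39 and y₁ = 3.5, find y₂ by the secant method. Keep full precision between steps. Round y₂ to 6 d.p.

Secant update: y_(k+1) = y_k − f(y_k)·(y_k − y_(k-1))/(f(y_k) − f(y_(k-1))).
f(y_0) = -2.004096, f(y_1) = 0.902763
y_2 = 3.500000 - (0.902763)·(3.500000 - 1.390000)/(0.902763 - (-2.004096)) = 2.844712; f(y_2) = 0.079491

2.844712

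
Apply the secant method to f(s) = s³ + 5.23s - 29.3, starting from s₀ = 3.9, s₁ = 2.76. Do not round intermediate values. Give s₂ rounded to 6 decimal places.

2.601342

f(s_0) = 50.416000, f(s_1) = 6.159376
s_2 = 2.760000 - (6.159376)·(2.760000 - 3.900000)/(6.159376 - (50.416000)) = 2.601342; f(s_2) = 1.908236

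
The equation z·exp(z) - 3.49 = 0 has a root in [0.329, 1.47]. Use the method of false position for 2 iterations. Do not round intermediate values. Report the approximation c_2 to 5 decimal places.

f(0.329000) = -3.032829, f(1.470000) = 2.903376
step 1: c = 0.911941, f(c) = -1.220042 < 0 → new bracket [0.911941, 1.470000]
step 2: c = 1.077060, f(c) = -0.327712 < 0 → new bracket [1.077060, 1.470000]

1.07706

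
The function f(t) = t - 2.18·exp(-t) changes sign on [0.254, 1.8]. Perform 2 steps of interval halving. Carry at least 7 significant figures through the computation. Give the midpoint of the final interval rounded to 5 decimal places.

0.83375

f(0.254000) = -1.437008, f(1.800000) = 1.439648 (opposite signs)
step 1: m = 1.027000, f(m) = 0.246386 > 0 → root in [0.254000, 1.027000]
step 2: m = 0.640500, f(m) = -0.508423 < 0 → root in [0.640500, 1.027000]
Midpoint of [0.640500, 1.027000] = 0.833750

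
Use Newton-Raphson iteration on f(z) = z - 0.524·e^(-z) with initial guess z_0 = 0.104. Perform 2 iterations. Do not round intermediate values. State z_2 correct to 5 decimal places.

0.36408

Newton update: z ← z − f(z)/f'(z).
f'(z) = 1 + 0.524·e^(-z)
z_0 = 0.104000: f = -0.368242, f' = 1.472242 → z_1 = 0.104000 - (-0.368242)/(1.472242) = 0.354123
z_1 = 0.354123: f = -0.013614, f' = 1.367737 → z_2 = 0.354123 - (-0.013614)/(1.367737) = 0.364077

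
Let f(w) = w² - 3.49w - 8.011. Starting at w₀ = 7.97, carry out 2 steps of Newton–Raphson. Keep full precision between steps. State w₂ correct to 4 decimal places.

5.1271

f'(w) = 2w - 3.49
w_0 = 7.970000: f = 27.694600, f' = 12.450000 → w_1 = 7.970000 - (27.694600)/(12.450000) = 5.745534
w_1 = 5.745534: f = 4.948248, f' = 8.001068 → w_2 = 5.745534 - (4.948248)/(8.001068) = 5.127086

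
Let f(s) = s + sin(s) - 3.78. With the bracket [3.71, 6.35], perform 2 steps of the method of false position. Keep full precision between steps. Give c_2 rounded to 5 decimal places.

f(3.710000) = -0.608291, f(6.350000) = 2.636765
step 1: c = 4.204872, f(c) = -0.449082 < 0 → new bracket [4.204872, 6.350000]
step 2: c = 4.517052, f(c) = -0.243931 < 0 → new bracket [4.517052, 6.350000]

4.51705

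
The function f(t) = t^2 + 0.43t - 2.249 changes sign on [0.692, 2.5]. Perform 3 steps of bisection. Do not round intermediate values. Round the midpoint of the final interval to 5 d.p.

1.25700

f(0.692000) = -1.472576, f(2.500000) = 5.076000 (opposite signs)
step 1: m = 1.596000, f(m) = 0.984496 > 0 → root in [0.692000, 1.596000]
step 2: m = 1.144000, f(m) = -0.448344 < 0 → root in [1.144000, 1.596000]
step 3: m = 1.370000, f(m) = 0.217000 > 0 → root in [1.144000, 1.370000]
Midpoint of [1.144000, 1.370000] = 1.257000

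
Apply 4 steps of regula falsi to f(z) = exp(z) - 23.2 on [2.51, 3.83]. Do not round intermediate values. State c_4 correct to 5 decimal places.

False-position update: c = (a·f(b) − b·f(a))/(f(b) − f(a)); replace the endpoint whose sign matches f(c).
f(2.510000) = -10.895070, f(3.830000) = 22.862538
step 1: c = 2.936022, f(c) = -4.359247 < 0 → new bracket [2.936022, 3.830000]
step 2: c = 3.079182, f(c) = -1.459384 < 0 → new bracket [3.079182, 3.830000]
step 3: c = 3.124233, f(c) = -0.457546 < 0 → new bracket [3.124233, 3.830000]
step 4: c = 3.138081, f(c) = -0.140433 < 0 → new bracket [3.138081, 3.830000]

3.13808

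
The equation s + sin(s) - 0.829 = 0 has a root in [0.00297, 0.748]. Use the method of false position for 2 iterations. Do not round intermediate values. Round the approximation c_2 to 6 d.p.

f(0.002970) = -0.823060, f(0.748000) = 0.599174
step 1: c = 0.434126, f(c) = 0.025743 > 0 → new bracket [0.002970, 0.434126]
step 2: c = 0.421049, f(c) = 0.000768 > 0 → new bracket [0.002970, 0.421049]

0.421049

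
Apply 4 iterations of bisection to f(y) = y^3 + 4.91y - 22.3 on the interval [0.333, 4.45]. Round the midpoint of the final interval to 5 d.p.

2.26284

f(0.333000) = -20.628044, f(4.450000) = 87.670625 (opposite signs)
step 1: m = 2.391500, f(m) = 3.119905 > 0 → root in [0.333000, 2.391500]
step 2: m = 1.362250, f(m) = -13.083391 < 0 → root in [1.362250, 2.391500]
step 3: m = 1.876875, f(m) = -6.472952 < 0 → root in [1.876875, 2.391500]
step 4: m = 2.134188, f(m) = -2.100435 < 0 → root in [2.134188, 2.391500]
Midpoint of [2.134188, 2.391500] = 2.262844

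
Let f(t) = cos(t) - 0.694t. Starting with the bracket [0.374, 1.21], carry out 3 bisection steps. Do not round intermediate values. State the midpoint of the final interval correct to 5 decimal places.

f(0.374000) = 0.671317, f(1.210000) = -0.486721 (opposite signs)
step 1: m = 0.792000, f(m) = 0.152775 > 0 → root in [0.792000, 1.210000]
step 2: m = 1.001000, f(m) = -0.155233 < 0 → root in [0.792000, 1.001000]
step 3: m = 0.896500, f(m) = 0.002177 > 0 → root in [0.896500, 1.001000]
Midpoint of [0.896500, 1.001000] = 0.948750

0.94875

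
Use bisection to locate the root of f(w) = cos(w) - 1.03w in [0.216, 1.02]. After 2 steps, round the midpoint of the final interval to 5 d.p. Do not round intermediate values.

0.71850

f(0.216000) = 0.754283, f(1.020000) = -0.527234 (opposite signs)
step 1: m = 0.618000, f(m) = 0.178499 > 0 → root in [0.618000, 1.020000]
step 2: m = 0.819000, f(m) = -0.160618 < 0 → root in [0.618000, 0.819000]
Midpoint of [0.618000, 0.819000] = 0.718500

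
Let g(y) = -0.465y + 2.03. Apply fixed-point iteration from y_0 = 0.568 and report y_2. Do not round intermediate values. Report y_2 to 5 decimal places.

y_1 = g(0.568000) = 1.765880
y_2 = g(1.765880) = 1.208866

1.20887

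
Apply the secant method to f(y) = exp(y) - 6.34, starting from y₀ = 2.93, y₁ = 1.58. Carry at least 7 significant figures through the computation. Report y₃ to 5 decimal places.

1.86431

f(y_0) = 12.387630, f(y_1) = -1.485044
y_2 = 1.580000 - (-1.485044)·(1.580000 - 2.930000)/(-1.485044 - (12.387630)) = 1.724515; f(y_2) = -0.730200
y_3 = 1.724515 - (-0.730200)·(1.724515 - 1.580000)/(-0.730200 - (-1.485044)) = 1.864312; f(y_3) = 0.111496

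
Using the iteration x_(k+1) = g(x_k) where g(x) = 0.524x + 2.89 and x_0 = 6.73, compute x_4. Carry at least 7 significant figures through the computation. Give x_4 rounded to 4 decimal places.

x_1 = g(6.730000) = 6.416520
x_2 = g(6.416520) = 6.252256
x_3 = g(6.252256) = 6.166182
x_4 = g(6.166182) = 6.121080

6.1211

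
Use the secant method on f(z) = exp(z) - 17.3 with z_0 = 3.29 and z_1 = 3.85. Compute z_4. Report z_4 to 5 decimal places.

Secant update: z_(k+1) = z_k − f(z_k)·(z_k − z_(k-1))/(f(z_k) − f(z_(k-1))).
f(z_0) = 9.542864, f(z_1) = 29.693063
z_2 = 3.850000 - (29.693063)·(3.850000 - 3.290000)/(29.693063 - (9.542864)) = 3.024792; f(z_2) = 3.289712
z_3 = 3.024792 - (3.289712)·(3.024792 - 3.850000)/(3.289712 - (29.693063)) = 2.921975; f(z_3) = 1.277945
z_4 = 2.921975 - (1.277945)·(2.921975 - 3.024792)/(1.277945 - (3.289712)) = 2.856663; f(z_4) = 0.103347

2.85666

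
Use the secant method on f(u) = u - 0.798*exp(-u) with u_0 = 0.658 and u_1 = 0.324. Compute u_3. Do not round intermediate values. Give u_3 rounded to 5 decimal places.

f(u_0) = 0.244727, f(u_1) = -0.253154
u_2 = 0.324000 - (-0.253154)·(0.324000 - 0.658000)/(-0.253154 - (0.244727)) = 0.493827; f(u_2) = 0.006818
u_3 = 0.493827 - (0.006818)·(0.493827 - 0.324000)/(0.006818 - (-0.253154)) = 0.489373; f(u_3) = 0.000190

0.48937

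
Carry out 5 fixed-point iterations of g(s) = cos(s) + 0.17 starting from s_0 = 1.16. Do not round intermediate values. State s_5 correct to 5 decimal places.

s_1 = g(1.160000) = 0.569340
s_2 = g(0.569340) = 1.012257
s_3 = g(1.012257) = 0.699948
s_4 = g(0.699948) = 0.934876
s_5 = g(0.934876) = 0.763918

0.76392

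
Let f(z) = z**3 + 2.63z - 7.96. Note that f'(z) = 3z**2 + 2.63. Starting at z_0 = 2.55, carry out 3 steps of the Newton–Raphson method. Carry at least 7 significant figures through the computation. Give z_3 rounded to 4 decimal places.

z_0 = 2.550000: f = 15.327875, f' = 22.137500 → z_1 = 2.550000 - (15.327875)/(22.137500) = 1.857606
z_1 = 1.857606: f = 3.335543, f' = 12.982099 → z_2 = 1.857606 - (3.335543)/(12.982099) = 1.600672
z_2 = 1.600672: f = 0.350929, f' = 10.316451 → z_3 = 1.600672 - (0.350929)/(10.316451) = 1.566655

1.5667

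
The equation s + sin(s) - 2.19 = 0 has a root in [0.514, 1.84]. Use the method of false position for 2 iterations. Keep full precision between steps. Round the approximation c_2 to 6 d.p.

1.271794

f(0.514000) = -1.184336, f(1.840000) = 0.613983
step 1: c = 1.387276, f(c) = 0.180484 > 0 → new bracket [0.514000, 1.387276]
step 2: c = 1.271794, f(c) = 0.037425 > 0 → new bracket [0.514000, 1.271794]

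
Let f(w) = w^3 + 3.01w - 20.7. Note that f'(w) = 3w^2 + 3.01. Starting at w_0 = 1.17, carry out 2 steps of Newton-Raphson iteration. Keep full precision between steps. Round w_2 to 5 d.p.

w_0 = 1.170000: f = -15.576687, f' = 7.116700 → w_1 = 1.170000 - (-15.576687)/(7.116700) = 3.358751
w_1 = 3.358751: f = 27.300624, f' = 36.853633 → w_2 = 3.358751 - (27.300624)/(36.853633) = 2.617966

2.61797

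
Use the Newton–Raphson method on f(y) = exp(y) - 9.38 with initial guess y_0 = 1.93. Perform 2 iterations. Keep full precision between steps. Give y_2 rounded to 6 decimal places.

2.239955

f'(y) = exp(y)
y_0 = 1.930000: f = -2.490490, f' = 6.889510 → y_1 = 1.930000 - (-2.490490)/(6.889510) = 2.291490
y_1 = 2.291490: f = 0.509663, f' = 9.889663 → y_2 = 2.291490 - (0.509663)/(9.889663) = 2.239955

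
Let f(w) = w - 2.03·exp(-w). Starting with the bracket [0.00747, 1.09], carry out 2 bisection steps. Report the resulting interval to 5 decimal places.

f(0.007470) = -2.007422, f(1.090000) = 0.407481 (opposite signs)
step 1: m = 0.548735, f(m) = -0.623956 < 0 → root in [0.548735, 1.090000]
step 2: m = 0.819368, f(m) = -0.075274 < 0 → root in [0.819368, 1.090000]

[0.81937, 1.09000]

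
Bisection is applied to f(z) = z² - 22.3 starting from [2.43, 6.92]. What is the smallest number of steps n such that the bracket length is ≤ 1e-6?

Initial width b − a = 6.92 − 2.43 = 4.490000.
After n steps the width is (b−a)/2^n; need (b−a)/2^n ≤ 1e-6.
So n ≥ log₂(4.490000/1e-6) = log₂(4490000.0000) ≈ 22.0983.
Hence n = 23.

23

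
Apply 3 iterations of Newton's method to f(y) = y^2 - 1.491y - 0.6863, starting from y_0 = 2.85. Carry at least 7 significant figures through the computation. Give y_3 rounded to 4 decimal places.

1.8602

Newton update: y ← y − f(y)/f'(y).
f'(y) = 2y - 1.491
y_0 = 2.850000: f = 3.186850, f' = 4.209000 → y_1 = 2.850000 - (3.186850)/(4.209000) = 2.092849
y_1 = 2.092849: f = 0.573278, f' = 2.694697 → y_2 = 2.092849 - (0.573278)/(2.694697) = 1.880106
y_2 = 1.880106: f = 0.045260, f' = 2.269211 → y_3 = 1.880106 - (0.045260)/(2.269211) = 1.860161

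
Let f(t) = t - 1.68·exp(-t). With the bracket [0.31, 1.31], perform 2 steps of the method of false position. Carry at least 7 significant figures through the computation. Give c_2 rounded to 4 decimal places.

0.7801

False-position update: c = (a·f(b) − b·f(a))/(f(b) − f(a)); replace the endpoint whose sign matches f(c).
f(0.310000) = -0.922191, f(1.310000) = 0.856702
step 1: c = 0.828407, f(c) = 0.094676 > 0 → new bracket [0.310000, 0.828407]
step 2: c = 0.780140, f(c) = 0.010126 > 0 → new bracket [0.310000, 0.780140]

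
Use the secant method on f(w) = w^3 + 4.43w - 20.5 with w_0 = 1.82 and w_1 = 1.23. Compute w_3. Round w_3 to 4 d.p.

2.1384

f(w_0) = -6.408832, f(w_1) = -13.190233
w_2 = 1.230000 - (-13.190233)·(1.230000 - 1.820000)/(-13.190233 - (-6.408832)) = 2.377586; f(w_2) = 3.472987
w_3 = 2.377586 - (3.472987)·(2.377586 - 1.230000)/(3.472987 - (-13.190233)) = 2.138403; f(w_3) = -1.248454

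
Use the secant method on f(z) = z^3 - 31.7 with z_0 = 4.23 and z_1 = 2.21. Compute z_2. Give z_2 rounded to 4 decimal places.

f(z_0) = 43.986967, f(z_1) = -20.906139
z_2 = 2.210000 - (-20.906139)·(2.210000 - 4.230000)/(-20.906139 - (43.986967)) = 2.860769; f(z_2) = -8.287477

2.8608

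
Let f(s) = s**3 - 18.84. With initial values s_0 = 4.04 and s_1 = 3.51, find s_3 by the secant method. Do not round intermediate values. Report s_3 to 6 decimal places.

2.729940

Secant update: s_(k+1) = s_k − f(s_k)·(s_k − s_(k-1))/(f(s_k) − f(s_(k-1))).
f(s_0) = 47.099264, f(s_1) = 24.403551
s_2 = 3.510000 - (24.403551)·(3.510000 - 4.040000)/(24.403551 - (47.099264)) = 2.940118; f(s_2) = 6.575240
s_3 = 2.940118 - (6.575240)·(2.940118 - 3.510000)/(6.575240 - (24.403551)) = 2.729940; f(s_3) = 1.505081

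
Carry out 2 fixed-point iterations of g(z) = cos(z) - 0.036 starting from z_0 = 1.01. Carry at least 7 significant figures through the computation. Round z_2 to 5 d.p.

z_1 = g(1.010000) = 0.495861
z_2 = g(0.495861) = 0.843560

0.84356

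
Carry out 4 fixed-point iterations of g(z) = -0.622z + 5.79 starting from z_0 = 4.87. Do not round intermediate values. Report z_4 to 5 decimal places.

3.76430

z_1 = g(4.870000) = 2.760860
z_2 = g(2.760860) = 4.072745
z_3 = g(4.072745) = 3.256753
z_4 = g(3.256753) = 3.764300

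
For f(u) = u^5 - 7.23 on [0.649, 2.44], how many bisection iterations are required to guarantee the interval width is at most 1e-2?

Initial width b − a = 2.44 − 0.649 = 1.791000.
After n steps the width is (b−a)/2^n; need (b−a)/2^n ≤ 1e-2.
So n ≥ log₂(1.791000/1e-2) = log₂(179.1000) ≈ 7.4846.
Hence n = 8.

8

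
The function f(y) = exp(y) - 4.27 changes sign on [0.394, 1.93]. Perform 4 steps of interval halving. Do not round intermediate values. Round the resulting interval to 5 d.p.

f(0.394000) = -2.787099, f(1.930000) = 2.619510 (opposite signs)
step 1: m = 1.162000, f(m) = -1.073680 < 0 → root in [1.162000, 1.930000]
step 2: m = 1.546000, f(m) = 0.422662 > 0 → root in [1.162000, 1.546000]
step 3: m = 1.354000, f(m) = -0.397114 < 0 → root in [1.354000, 1.546000]
step 4: m = 1.450000, f(m) = -0.006885 < 0 → root in [1.450000, 1.546000]

[1.45000, 1.54600]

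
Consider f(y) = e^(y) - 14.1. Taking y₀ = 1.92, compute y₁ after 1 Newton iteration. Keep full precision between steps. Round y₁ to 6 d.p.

2.987158

Newton update: y ← y − f(y)/f'(y).
f'(y) = e^(y)
y_0 = 1.920000: f = -7.279042, f' = 6.820958 → y_1 = 1.920000 - (-7.279042)/(6.820958) = 2.987158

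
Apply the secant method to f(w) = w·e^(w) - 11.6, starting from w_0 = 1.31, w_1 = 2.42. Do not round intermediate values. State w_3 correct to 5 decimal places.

1.77253

f(w_0) = -6.744912, f(w_1) = 15.614980
w_2 = 2.420000 - (15.614980)·(2.420000 - 1.310000)/(15.614980 - (-6.744912)) = 1.644834; f(w_2) = -3.079513
w_3 = 1.644834 - (-3.079513)·(1.644834 - 2.420000)/(-3.079513 - (15.614980)) = 1.772526; f(w_3) = -1.167443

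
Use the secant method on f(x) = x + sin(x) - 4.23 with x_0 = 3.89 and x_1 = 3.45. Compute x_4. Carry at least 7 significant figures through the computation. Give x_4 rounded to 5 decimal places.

f(x_0) = -1.020473, f(x_1) = -1.083542
x_2 = 3.450000 - (-1.083542)·(3.450000 - 3.890000)/(-1.083542 - (-1.020473)) = 11.009319; f(x_2) = 5.779413
x_3 = 11.009319 - (5.779413)·(11.009319 - 3.450000)/(5.779413 - (-1.083542)) = 4.643485; f(x_3) = -0.584142
x_4 = 4.643485 - (-0.584142)·(4.643485 - 11.009319)/(-0.584142 - (5.779413)) = 5.227836; f(x_4) = 0.127764

5.22784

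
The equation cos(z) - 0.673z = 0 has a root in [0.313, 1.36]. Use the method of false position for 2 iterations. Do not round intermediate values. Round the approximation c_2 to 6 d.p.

0.906412

f(0.313000) = 0.740765, f(1.360000) = -0.706041
step 1: c = 0.849064, f(c) = 0.089266 > 0 → new bracket [0.849064, 1.360000]
step 2: c = 0.906412, f(c) = 0.006559 > 0 → new bracket [0.906412, 1.360000]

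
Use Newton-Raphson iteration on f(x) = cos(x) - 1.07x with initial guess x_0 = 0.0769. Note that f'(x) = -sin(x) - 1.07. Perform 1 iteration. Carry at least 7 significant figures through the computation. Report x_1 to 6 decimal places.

0.874548

Newton update: x ← x − f(x)/f'(x).
x_0 = 0.076900: f = 0.914762, f' = -1.146824 → x_1 = 0.076900 - (0.914762)/(-1.146824) = 0.874548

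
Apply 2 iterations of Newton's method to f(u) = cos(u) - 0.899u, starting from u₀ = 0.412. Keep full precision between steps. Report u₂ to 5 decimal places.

0.78649

f'(u) = -sin(u) - 0.899
u_0 = 0.412000: f = 0.545934, f' = -1.299443 → u_1 = 0.412000 - (0.545934)/(-1.299443) = 0.832129
u_1 = 0.832129: f = -0.074781, f' = -1.638367 → u_2 = 0.832129 - (-0.074781)/(-1.638367) = 0.786485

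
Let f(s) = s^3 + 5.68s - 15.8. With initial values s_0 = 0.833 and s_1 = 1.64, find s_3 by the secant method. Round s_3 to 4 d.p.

Secant update: s_(k+1) = s_k − f(s_k)·(s_k − s_(k-1))/(f(s_k) − f(s_(k-1))).
f(s_0) = -10.490550, f(s_1) = -2.073856
s_2 = 1.640000 - (-2.073856)·(1.640000 - 0.833000)/(-2.073856 - (-10.490550)) = 1.838843; f(s_2) = 0.862390
s_3 = 1.838843 - (0.862390)·(1.838843 - 1.640000)/(0.862390 - (-2.073856)) = 1.780442; f(s_3) = -0.043137

1.7804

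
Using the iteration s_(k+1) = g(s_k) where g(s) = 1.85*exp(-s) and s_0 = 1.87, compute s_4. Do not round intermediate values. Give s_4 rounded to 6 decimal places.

s_1 = g(1.870000) = 0.285129
s_2 = g(0.285129) = 1.391047
s_3 = g(1.391047) = 0.460307
s_4 = g(0.460307) = 1.167516

1.167516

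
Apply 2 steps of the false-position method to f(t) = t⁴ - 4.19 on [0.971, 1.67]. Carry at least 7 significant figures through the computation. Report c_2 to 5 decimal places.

1.40174

False-position update: c = (a·f(b) − b·f(a))/(f(b) − f(a)); replace the endpoint whose sign matches f(c).
f(0.971000) = -3.301051, f(1.670000) = 3.587963
step 1: c = 1.305944, f(c) = -1.281304 < 0 → new bracket [1.305944, 1.670000]
step 2: c = 1.401742, f(c) = -0.329243 < 0 → new bracket [1.401742, 1.670000]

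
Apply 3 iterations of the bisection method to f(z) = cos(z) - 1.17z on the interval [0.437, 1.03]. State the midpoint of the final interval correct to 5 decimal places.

0.69644

f(0.437000) = 0.394735, f(1.030000) = -0.690281 (opposite signs)
step 1: m = 0.733500, f(m) = -0.115359 < 0 → root in [0.437000, 0.733500]
step 2: m = 0.585250, f(m) = 0.148832 > 0 → root in [0.585250, 0.733500]
step 3: m = 0.659375, f(m) = 0.018907 > 0 → root in [0.659375, 0.733500]
Midpoint of [0.659375, 0.733500] = 0.696438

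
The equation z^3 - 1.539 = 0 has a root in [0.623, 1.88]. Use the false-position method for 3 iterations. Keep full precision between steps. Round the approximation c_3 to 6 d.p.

1.094817

f(0.623000) = -1.297196, f(1.880000) = 5.105672
step 1: c = 0.877663, f(c) = -0.862942 < 0 → new bracket [0.877663, 1.880000]
step 2: c = 1.022581, f(c) = -0.469715 < 0 → new bracket [1.022581, 1.880000]
step 3: c = 1.094817, f(c) = -0.226726 < 0 → new bracket [1.094817, 1.880000]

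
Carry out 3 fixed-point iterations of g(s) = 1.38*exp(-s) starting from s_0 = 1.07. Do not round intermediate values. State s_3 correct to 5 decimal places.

0.58419

s_1 = g(1.070000) = 0.473352
s_2 = g(0.473352) = 0.859617
s_3 = g(0.859617) = 0.584187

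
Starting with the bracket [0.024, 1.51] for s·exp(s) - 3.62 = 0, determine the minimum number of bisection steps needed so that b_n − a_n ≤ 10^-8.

28

Initial width b − a = 1.51 − 0.024 = 1.486000.
After n steps the width is (b−a)/2^n; need (b−a)/2^n ≤ 10^-8.
So n ≥ log₂(1.486000/10^-8) = log₂(148600000.0000) ≈ 27.1469.
Hence n = 28.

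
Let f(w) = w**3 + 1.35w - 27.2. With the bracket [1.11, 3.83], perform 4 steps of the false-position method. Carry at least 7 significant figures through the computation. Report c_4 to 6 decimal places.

f(1.110000) = -24.333869, f(3.830000) = 34.152387
step 1: c = 2.241687, f(c) = -12.908889 < 0 → new bracket [2.241687, 3.830000]
step 2: c = 2.677360, f(c) = -4.393550 < 0 → new bracket [2.677360, 3.830000]
step 3: c = 2.808741, f(c) = -1.249973 < 0 → new bracket [2.808741, 3.830000]
step 4: c = 2.844799, f(c) = -0.336899 < 0 → new bracket [2.844799, 3.830000]

2.844799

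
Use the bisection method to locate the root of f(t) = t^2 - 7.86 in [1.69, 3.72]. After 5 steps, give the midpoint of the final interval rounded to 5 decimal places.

f(1.690000) = -5.003900, f(3.720000) = 5.978400 (opposite signs)
step 1: m = 2.705000, f(m) = -0.542975 < 0 → root in [2.705000, 3.720000]
step 2: m = 3.212500, f(m) = 2.460156 > 0 → root in [2.705000, 3.212500]
step 3: m = 2.958750, f(m) = 0.894202 > 0 → root in [2.705000, 2.958750]
step 4: m = 2.831875, f(m) = 0.159516 > 0 → root in [2.705000, 2.831875]
step 5: m = 2.768438, f(m) = -0.195754 < 0 → root in [2.768438, 2.831875]
Midpoint of [2.768438, 2.831875] = 2.800156

2.80016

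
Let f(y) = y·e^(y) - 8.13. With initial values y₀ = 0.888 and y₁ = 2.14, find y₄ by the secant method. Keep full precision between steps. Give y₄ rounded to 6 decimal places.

1.632899

f(y_0) = -5.971925, f(y_1) = 10.058797
y_2 = 2.140000 - (10.058797)·(2.140000 - 0.888000)/(10.058797 - (-5.971925)) = 1.354408; f(y_2) = -2.882395
y_3 = 1.354408 - (-2.882395)·(1.354408 - 2.140000)/(-2.882395 - (10.058797)) = 1.529383; f(y_3) = -1.071398
y_4 = 1.529383 - (-1.071398)·(1.529383 - 1.354408)/(-1.071398 - (-2.882395)) = 1.632899; f(y_4) = 0.228311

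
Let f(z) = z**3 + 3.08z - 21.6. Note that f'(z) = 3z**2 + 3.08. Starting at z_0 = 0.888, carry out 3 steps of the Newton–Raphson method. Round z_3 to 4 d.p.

2.5265

Newton update: z ← z − f(z)/f'(z).
z_0 = 0.888000: f = -18.164733, f' = 5.445632 → z_1 = 0.888000 - (-18.164733)/(5.445632) = 4.223652
z_1 = 4.223652: f = 66.755570, f' = 56.597707 → z_2 = 4.223652 - (66.755570)/(56.597707) = 3.044177
z_2 = 3.044177: f = 15.986498, f' = 30.881043 → z_3 = 3.044177 - (15.986498)/(30.881043) = 2.526497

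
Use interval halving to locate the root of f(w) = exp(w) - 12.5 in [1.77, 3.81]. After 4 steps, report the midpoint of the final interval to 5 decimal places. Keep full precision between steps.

2.47125

f(1.770000) = -6.629147, f(3.810000) = 32.650439 (opposite signs)
step 1: m = 2.790000, f(m) = 3.781020 > 0 → root in [1.770000, 2.790000]
step 2: m = 2.280000, f(m) = -2.723320 < 0 → root in [2.280000, 2.790000]
step 3: m = 2.535000, f(m) = 0.116431 > 0 → root in [2.280000, 2.535000]
step 4: m = 2.407500, f(m) = -1.393839 < 0 → root in [2.407500, 2.535000]
Midpoint of [2.407500, 2.535000] = 2.471250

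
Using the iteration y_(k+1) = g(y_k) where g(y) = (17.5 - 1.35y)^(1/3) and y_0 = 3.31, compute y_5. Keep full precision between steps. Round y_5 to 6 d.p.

2.423192

y_1 = g(3.310000) = 2.353232
y_2 = g(2.353232) = 2.428544
y_3 = g(2.428544) = 2.422784
y_4 = g(2.422784) = 2.423226
y_5 = g(2.423226) = 2.423192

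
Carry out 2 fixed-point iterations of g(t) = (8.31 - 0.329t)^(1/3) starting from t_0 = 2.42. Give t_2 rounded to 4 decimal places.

1.9717

t_1 = g(2.420000) = 1.958635
t_2 = g(1.958635) = 1.971737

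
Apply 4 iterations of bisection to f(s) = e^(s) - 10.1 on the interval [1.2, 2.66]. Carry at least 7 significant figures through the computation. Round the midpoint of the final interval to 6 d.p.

f(1.200000) = -6.779883, f(2.660000) = 4.196289 (opposite signs)
step 1: m = 1.930000, f(m) = -3.210490 < 0 → root in [1.930000, 2.660000]
step 2: m = 2.295000, f(m) = -0.175564 < 0 → root in [2.295000, 2.660000]
step 3: m = 2.477500, f(m) = 1.811449 > 0 → root in [2.295000, 2.477500]
step 4: m = 2.386250, f(m) = 0.772645 > 0 → root in [2.295000, 2.386250]
Midpoint of [2.295000, 2.386250] = 2.340625

2.340625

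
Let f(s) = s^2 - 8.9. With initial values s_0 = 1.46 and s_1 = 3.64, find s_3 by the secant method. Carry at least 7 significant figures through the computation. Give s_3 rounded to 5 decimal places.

Secant update: s_(k+1) = s_k − f(s_k)·(s_k − s_(k-1))/(f(s_k) − f(s_(k-1))).
f(s_0) = -6.768400, f(s_1) = 4.349600
s_2 = 3.640000 - (4.349600)·(3.640000 - 1.460000)/(4.349600 - (-6.768400)) = 2.787137; f(s_2) = -1.131866
s_3 = 2.787137 - (-1.131866)·(2.787137 - 3.640000)/(-1.131866 - (4.349600)) = 2.963245; f(s_3) = -0.119182

2.96324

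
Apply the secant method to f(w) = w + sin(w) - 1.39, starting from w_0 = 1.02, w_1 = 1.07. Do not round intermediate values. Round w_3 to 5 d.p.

0.72817

f(w_0) = 0.482108, f(w_1) = 0.557201
w_2 = 1.070000 - (0.557201)·(1.070000 - 1.020000)/(0.557201 - (0.482108)) = 0.698990; f(w_2) = -0.047564
w_3 = 0.698990 - (-0.047564)·(0.698990 - 1.070000)/(-0.047564 - (0.557201)) = 0.728170; f(w_3) = 0.003675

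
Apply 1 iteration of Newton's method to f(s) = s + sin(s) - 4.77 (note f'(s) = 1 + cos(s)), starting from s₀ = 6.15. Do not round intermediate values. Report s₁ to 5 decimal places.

5.52362

s_0 = 6.150000: f = 1.247208, f' = 1.991144 → s_1 = 6.150000 - (1.247208)/(1.991144) = 5.523622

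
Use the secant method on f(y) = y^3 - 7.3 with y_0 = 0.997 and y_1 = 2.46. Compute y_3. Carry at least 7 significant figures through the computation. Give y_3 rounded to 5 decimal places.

Secant update: y_(k+1) = y_k − f(y_k)·(y_k − y_(k-1))/(f(y_k) − f(y_(k-1))).
f(y_0) = -6.308973, f(y_1) = 7.586936
y_2 = 2.460000 - (7.586936)·(2.460000 - 0.997000)/(7.586936 - (-6.308973)) = 1.661226; f(y_2) = -2.715559
y_3 = 1.661226 - (-2.715559)·(1.661226 - 2.460000)/(-2.715559 - (7.586936)) = 1.871769; f(y_3) = -0.742220

1.87177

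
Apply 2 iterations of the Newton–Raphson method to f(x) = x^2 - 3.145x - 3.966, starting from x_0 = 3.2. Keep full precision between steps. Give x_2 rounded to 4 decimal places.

4.1216

f'(x) = 2x - 3.145
x_0 = 3.200000: f = -3.790000, f' = 3.255000 → x_1 = 3.200000 - (-3.790000)/(3.255000) = 4.364363
x_1 = 4.364363: f = 1.355740, f' = 5.583725 → x_2 = 4.364363 - (1.355740)/(5.583725) = 4.121560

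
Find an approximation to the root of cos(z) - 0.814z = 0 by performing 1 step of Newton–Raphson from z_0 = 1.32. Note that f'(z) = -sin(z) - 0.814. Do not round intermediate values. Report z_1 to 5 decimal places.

Newton update: z ← z − f(z)/f'(z).
z_0 = 1.320000: f = -0.826305, f' = -1.782715 → z_1 = 1.320000 - (-0.826305)/(-1.782715) = 0.856491

0.85649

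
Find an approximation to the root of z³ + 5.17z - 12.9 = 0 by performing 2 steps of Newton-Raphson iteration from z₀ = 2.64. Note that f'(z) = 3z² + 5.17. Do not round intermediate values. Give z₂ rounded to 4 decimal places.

z_0 = 2.640000: f = 19.148544, f' = 26.078800 → z_1 = 2.640000 - (19.148544)/(26.078800) = 1.905743
z_1 = 1.905743: f = 3.874075, f' = 16.065568 → z_2 = 1.905743 - (3.874075)/(16.065568) = 1.664601

1.6646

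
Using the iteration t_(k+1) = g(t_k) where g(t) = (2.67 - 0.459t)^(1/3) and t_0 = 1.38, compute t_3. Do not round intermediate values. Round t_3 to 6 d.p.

t_1 = g(1.380000) = 1.267556
t_2 = g(1.267556) = 1.278174
t_3 = g(1.278174) = 1.277179

1.277179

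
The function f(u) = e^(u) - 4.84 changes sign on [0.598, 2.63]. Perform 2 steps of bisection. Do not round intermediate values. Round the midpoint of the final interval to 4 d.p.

f(0.598000) = -3.021522, f(2.630000) = 9.033770 (opposite signs)
step 1: m = 1.614000, f(m) = 0.182863 > 0 → root in [0.598000, 1.614000]
step 2: m = 1.106000, f(m) = -1.817755 < 0 → root in [1.106000, 1.614000]
Midpoint of [1.106000, 1.614000] = 1.360000

1.3600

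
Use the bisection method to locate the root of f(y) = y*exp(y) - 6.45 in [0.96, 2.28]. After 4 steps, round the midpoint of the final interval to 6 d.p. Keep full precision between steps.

f(0.960000) = -3.942771, f(2.280000) = 15.840831 (opposite signs)
step 1: m = 1.620000, f(m) = 1.736006 > 0 → root in [0.960000, 1.620000]
step 2: m = 1.290000, f(m) = -1.763705 < 0 → root in [1.290000, 1.620000]
step 3: m = 1.455000, f(m) = -0.216077 < 0 → root in [1.455000, 1.620000]
step 4: m = 1.537500, f(m) = 0.703900 > 0 → root in [1.455000, 1.537500]
Midpoint of [1.455000, 1.537500] = 1.496250

1.496250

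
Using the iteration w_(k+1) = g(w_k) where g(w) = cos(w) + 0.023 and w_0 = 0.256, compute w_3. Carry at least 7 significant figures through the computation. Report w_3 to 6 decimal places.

0.864174

w_1 = g(0.256000) = 0.990411
w_2 = g(0.990411) = 0.571347
w_3 = g(0.571347) = 0.864174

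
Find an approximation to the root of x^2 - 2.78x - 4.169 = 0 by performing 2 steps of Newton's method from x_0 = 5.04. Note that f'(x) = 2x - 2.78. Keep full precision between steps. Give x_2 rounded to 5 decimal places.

3.86688

x_0 = 5.040000: f = 7.221400, f' = 7.300000 → x_1 = 5.040000 - (7.221400)/(7.300000) = 4.050767
x_1 = 4.050767: f = 0.978582, f' = 5.321534 → x_2 = 4.050767 - (0.978582)/(5.321534) = 3.866876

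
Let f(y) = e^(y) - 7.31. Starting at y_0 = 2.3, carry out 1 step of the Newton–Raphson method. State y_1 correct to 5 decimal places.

2.03289

f'(y) = e^(y)
y_0 = 2.300000: f = 2.664182, f' = 9.974182 → y_1 = 2.300000 - (2.664182)/(9.974182) = 2.032892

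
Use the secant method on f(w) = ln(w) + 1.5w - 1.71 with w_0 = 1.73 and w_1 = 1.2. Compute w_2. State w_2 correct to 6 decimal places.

Secant update: w_(k+1) = w_k − f(w_k)·(w_k − w_(k-1))/(f(w_k) − f(w_(k-1))).
f(w_0) = 1.433121, f(w_1) = 0.272322
w_2 = 1.200000 - (0.272322)·(1.200000 - 1.730000)/(0.272322 - (1.433121)) = 1.075663; f(w_2) = -0.023568

1.075663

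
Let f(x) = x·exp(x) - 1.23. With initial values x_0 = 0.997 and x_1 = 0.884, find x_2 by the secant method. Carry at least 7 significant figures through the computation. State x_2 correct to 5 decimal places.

f(x_0) = 1.472009, f(x_1) = 0.909777
x_2 = 0.884000 - (0.909777)·(0.884000 - 0.997000)/(0.909777 - (1.472009)) = 0.701149; f(x_2) = 0.183562

0.70115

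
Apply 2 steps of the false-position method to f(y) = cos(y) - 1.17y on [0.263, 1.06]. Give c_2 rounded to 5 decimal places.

0.66746

f(0.263000) = 0.657904, f(1.060000) = -0.751328
step 1: c = 0.635082, f(c) = 0.061977 > 0 → new bracket [0.635082, 1.060000]
step 2: c = 0.667462, f(c) = 0.004464 > 0 → new bracket [0.667462, 1.060000]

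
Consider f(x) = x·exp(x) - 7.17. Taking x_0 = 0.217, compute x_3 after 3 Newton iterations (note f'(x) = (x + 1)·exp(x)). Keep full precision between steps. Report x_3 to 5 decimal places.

x_0 = 0.217000: f = -6.900411, f' = 1.511933 → x_1 = 0.217000 - (-6.900411)/(1.511933) = 4.780967
x_1 = 4.780967: f = 562.814899, f' = 689.204483 → x_2 = 4.780967 - (562.814899)/(689.204483) = 3.964352
x_2 = 3.964352: f = 201.696256, f' = 261.552362 → x_3 = 3.964352 - (201.696256)/(261.552362) = 3.193201

3.19320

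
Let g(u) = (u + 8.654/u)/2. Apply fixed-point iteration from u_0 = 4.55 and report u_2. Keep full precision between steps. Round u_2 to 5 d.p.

u_1 = g(4.550000) = 3.225989
u_2 = g(3.225989) = 2.954289

2.95429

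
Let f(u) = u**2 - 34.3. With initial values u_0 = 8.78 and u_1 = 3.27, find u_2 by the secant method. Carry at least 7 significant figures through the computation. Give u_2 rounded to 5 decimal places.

5.22910

f(u_0) = 42.788400, f(u_1) = -23.607100
u_2 = 3.270000 - (-23.607100)·(3.270000 - 8.780000)/(-23.607100 - (42.788400)) = 5.229095; f(u_2) = -6.956561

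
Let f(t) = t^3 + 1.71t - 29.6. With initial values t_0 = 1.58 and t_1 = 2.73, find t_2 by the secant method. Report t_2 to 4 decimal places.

f(t_0) = -22.953888, f(t_1) = -4.585283
t_2 = 2.730000 - (-4.585283)·(2.730000 - 1.580000)/(-4.585283 - (-22.953888)) = 3.017070; f(t_2) = 3.022707

3.0171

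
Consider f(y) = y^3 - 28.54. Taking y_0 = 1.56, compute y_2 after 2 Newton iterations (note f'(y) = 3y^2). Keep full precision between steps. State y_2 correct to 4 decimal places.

Newton update: y ← y − f(y)/f'(y).
y_0 = 1.560000: f = -24.743584, f' = 7.300800 → y_1 = 1.560000 - (-24.743584)/(7.300800) = 4.949161
y_1 = 4.949161: f = 92.685686, f' = 73.482573 → y_2 = 4.949161 - (92.685686)/(73.482573) = 3.687832

3.6878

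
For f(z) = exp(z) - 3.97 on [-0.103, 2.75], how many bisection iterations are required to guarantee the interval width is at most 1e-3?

Initial width b − a = 2.75 − -0.103 = 2.853000.
After n steps the width is (b−a)/2^n; need (b−a)/2^n ≤ 1e-3.
So n ≥ log₂(2.853000/1e-3) = log₂(2853.0000) ≈ 11.4783.
Hence n = 12.

12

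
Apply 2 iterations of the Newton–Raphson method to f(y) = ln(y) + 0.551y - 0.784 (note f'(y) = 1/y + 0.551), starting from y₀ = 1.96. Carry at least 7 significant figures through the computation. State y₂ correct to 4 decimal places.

1.1540

y_0 = 1.960000: f = 0.968904, f' = 1.061204 → y_1 = 1.960000 - (0.968904)/(1.061204) = 1.046976
y_1 = 1.046976: f = -0.161210, f' = 1.506131 → y_2 = 1.046976 - (-0.161210)/(1.506131) = 1.154012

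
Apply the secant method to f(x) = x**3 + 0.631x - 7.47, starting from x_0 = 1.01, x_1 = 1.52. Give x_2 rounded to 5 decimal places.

f(x_0) = -5.802389, f(x_1) = -2.999072
x_2 = 1.520000 - (-2.999072)·(1.520000 - 1.010000)/(-2.999072 - (-5.802389)) = 2.065613; f(x_2) = 2.646873

2.06561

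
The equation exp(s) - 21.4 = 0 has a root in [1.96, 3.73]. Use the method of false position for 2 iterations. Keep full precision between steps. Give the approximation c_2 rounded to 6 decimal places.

2.948002

False-position update: c = (a·f(b) − b·f(a))/(f(b) − f(a)); replace the endpoint whose sign matches f(c).
f(1.960000) = -14.300673, f(3.730000) = 20.279108
step 1: c = 2.691994, f(c) = -6.638920 < 0 → new bracket [2.691994, 3.730000]
step 2: c = 2.948002, f(c) = -2.332176 < 0 → new bracket [2.948002, 3.730000]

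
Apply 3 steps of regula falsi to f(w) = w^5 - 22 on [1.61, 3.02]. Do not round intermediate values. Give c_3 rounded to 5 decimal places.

1.76211

f(1.610000) = -11.182438, f(3.020000) = 229.208722
step 1: c = 1.675590, f(c) = -8.791950 < 0 → new bracket [1.675590, 3.020000]
step 2: c = 1.725254, f(c) = -6.715026 < 0 → new bracket [1.725254, 3.020000]
step 3: c = 1.762106, f(c) = -5.011321 < 0 → new bracket [1.762106, 3.020000]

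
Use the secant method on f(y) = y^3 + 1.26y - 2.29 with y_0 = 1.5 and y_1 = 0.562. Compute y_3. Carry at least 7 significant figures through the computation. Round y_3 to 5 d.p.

1.06264

f(y_0) = 2.975000, f(y_1) = -1.404376
y_2 = 0.562000 - (-1.404376)·(0.562000 - 1.500000)/(-1.404376 - (2.975000)) = 0.862797; f(y_2) = -0.560593
y_3 = 0.862797 - (-0.560593)·(0.862797 - 0.562000)/(-0.560593 - (-1.404376)) = 1.062641; f(y_3) = 0.248868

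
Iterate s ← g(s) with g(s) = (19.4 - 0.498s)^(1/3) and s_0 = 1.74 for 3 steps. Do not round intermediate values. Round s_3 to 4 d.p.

2.6252

s_1 = g(1.740000) = 2.646381
s_2 = g(2.646381) = 2.624720
s_3 = g(2.624720) = 2.625242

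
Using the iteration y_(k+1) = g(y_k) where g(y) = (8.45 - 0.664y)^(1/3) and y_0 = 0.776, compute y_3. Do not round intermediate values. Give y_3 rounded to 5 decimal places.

1.92850

y_1 = g(0.776000) = 1.994546
y_2 = g(1.994546) = 1.924306
y_3 = g(1.924306) = 1.928496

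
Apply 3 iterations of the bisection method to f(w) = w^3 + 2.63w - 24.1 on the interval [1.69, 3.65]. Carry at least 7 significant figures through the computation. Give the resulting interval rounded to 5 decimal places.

f(1.690000) = -14.828491, f(3.650000) = 34.126625 (opposite signs)
step 1: m = 2.670000, f(m) = 1.956263 > 0 → root in [1.690000, 2.670000]
step 2: m = 2.180000, f(m) = -8.006368 < 0 → root in [2.180000, 2.670000]
step 3: m = 2.425000, f(m) = -3.461734 < 0 → root in [2.425000, 2.670000]

[2.42500, 2.67000]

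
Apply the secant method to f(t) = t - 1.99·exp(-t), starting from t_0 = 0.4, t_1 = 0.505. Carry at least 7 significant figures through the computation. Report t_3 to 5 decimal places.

f(t_0) = -0.933937, f(t_1) = -0.695976
t_2 = 0.505000 - (-0.695976)·(0.505000 - 0.400000)/(-0.695976 - (-0.933937)) = 0.812099; f(t_2) = -0.071313
t_3 = 0.812099 - (-0.071313)·(0.812099 - 0.505000)/(-0.071313 - (-0.695976)) = 0.847158; f(t_3) = -0.005819

0.84716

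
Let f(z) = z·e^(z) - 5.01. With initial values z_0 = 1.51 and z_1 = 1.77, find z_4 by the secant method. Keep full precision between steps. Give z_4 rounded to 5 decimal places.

f(z_0) = 1.825363, f(z_1) = 5.381410
z_2 = 1.770000 - (5.381410)·(1.770000 - 1.510000)/(5.381410 - (1.825363)) = 1.376539; f(z_2) = 0.442700
z_3 = 1.376539 - (0.442700)·(1.376539 - 1.770000)/(0.442700 - (5.381410)) = 1.341269; f(z_3) = 0.118872
z_4 = 1.341269 - (0.118872)·(1.341269 - 1.376539)/(0.118872 - (0.442700)) = 1.328323; f(z_4) = 0.004027

1.32832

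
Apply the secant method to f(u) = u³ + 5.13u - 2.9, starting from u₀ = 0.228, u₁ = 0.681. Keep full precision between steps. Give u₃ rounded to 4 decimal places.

0.5349

f(u_0) = -1.718508, f(u_1) = 0.909351
u_2 = 0.681000 - (0.909351)·(0.681000 - 0.228000)/(0.909351 - (-1.718508)) = 0.524243; f(u_2) = -0.066557
u_3 = 0.524243 - (-0.066557)·(0.524243 - 0.681000)/(-0.066557 - (0.909351)) = 0.534934; f(u_3) = -0.002717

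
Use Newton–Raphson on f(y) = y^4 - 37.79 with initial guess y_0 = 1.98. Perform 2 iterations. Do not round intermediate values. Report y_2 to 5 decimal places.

2.50544

Newton update: y ← y − f(y)/f'(y).
f'(y) = 4y^3
y_0 = 1.980000: f = -22.420464, f' = 31.049568 → y_1 = 1.980000 - (-22.420464)/(31.049568) = 2.702086
y_1 = 2.702086: f = 15.518539, f' = 78.914640 → y_2 = 2.702086 - (15.518539)/(78.914640) = 2.505436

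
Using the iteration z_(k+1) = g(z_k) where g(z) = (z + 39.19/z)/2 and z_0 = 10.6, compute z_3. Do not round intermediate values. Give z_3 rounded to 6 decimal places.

z_1 = g(10.600000) = 7.148585
z_2 = g(7.148585) = 6.315394
z_3 = g(6.315394) = 6.260433

6.260433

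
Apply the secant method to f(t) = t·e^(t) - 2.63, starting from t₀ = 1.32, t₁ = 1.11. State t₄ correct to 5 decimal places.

0.98361

f(t_0) = 2.311316, f(t_1) = 0.738138
t_2 = 1.110000 - (0.738138)·(1.110000 - 1.320000)/(0.738138 - (2.311316)) = 1.011468; f(t_2) = 0.151165
t_3 = 1.011468 - (0.151165)·(1.011468 - 1.110000)/(0.151165 - (0.738138)) = 0.986092; f(t_3) = 0.013455
t_4 = 0.986092 - (0.013455)·(0.986092 - 1.011468)/(0.013455 - (0.151165)) = 0.983613; f(t_4) = 0.000279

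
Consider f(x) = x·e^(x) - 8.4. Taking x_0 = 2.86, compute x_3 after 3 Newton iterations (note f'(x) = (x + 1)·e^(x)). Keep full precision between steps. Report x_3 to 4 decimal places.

1.6587

Newton update: x ← x − f(x)/f'(x).
x_0 = 2.860000: f = 41.539967, f' = 67.401494 → x_1 = 2.860000 - (41.539967)/(67.401494) = 2.243694
x_1 = 2.243694: f = 12.753749, f' = 30.581840 → x_2 = 2.243694 - (12.753749)/(30.581840) = 1.826657
x_2 = 1.826657: f = 2.949169, f' = 17.562251 → x_3 = 1.826657 - (2.949169)/(17.562251) = 1.658730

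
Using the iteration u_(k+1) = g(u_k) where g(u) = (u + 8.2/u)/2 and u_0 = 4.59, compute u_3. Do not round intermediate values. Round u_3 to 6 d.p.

u_1 = g(4.590000) = 3.188246
u_2 = g(3.188246) = 2.880097
u_3 = g(2.880097) = 2.863612

2.863612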